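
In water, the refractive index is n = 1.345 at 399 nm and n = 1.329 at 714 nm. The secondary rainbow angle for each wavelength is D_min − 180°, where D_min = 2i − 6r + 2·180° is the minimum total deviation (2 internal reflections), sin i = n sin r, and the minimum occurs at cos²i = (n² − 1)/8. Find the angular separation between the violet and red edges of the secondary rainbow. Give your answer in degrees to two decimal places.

At 399 nm (n = 1.345): cos²i = 0.10113 → i = 71.458°, r = 44.821°, D_min = 233.987°, rainbow angle = 53.987°.
At 714 nm (n = 1.329): cos²i = 0.09578 → i = 71.972°, r = 45.685°, D_min = 229.837°, rainbow angle = 49.837°.
Angular width = |53.987° − 49.837°| = 4.150°.

4.15°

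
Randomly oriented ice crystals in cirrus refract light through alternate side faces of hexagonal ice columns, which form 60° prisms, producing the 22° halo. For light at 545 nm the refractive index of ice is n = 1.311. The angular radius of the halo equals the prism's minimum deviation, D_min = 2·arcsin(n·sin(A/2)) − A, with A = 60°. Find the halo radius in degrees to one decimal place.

21.9°

n·sin(A/2) = 1.311 × sin 30° = 1.311 × 0.5000 = 0.6555.
D_min = 2·arcsin(0.6555) − 60° = 2 × 40.958° − 60° = 21.915°.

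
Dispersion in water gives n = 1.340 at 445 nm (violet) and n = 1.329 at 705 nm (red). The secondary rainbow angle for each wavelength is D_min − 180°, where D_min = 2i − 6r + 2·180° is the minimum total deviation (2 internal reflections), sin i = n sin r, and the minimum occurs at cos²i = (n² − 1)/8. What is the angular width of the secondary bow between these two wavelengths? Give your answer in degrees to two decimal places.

At 445 nm (n = 1.340): cos²i = 0.09945 → i = 71.618°, r = 45.088°, D_min = 232.709°, rainbow angle = 52.709°.
At 705 nm (n = 1.329): cos²i = 0.09578 → i = 71.972°, r = 45.685°, D_min = 229.837°, rainbow angle = 49.837°.
Angular width = |52.709° − 49.837°| = 2.872°.

2.87°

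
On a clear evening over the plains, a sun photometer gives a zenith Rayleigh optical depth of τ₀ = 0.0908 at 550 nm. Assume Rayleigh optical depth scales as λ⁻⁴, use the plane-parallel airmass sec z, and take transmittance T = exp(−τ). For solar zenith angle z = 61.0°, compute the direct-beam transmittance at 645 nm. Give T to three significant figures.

0.906

sec 61.0° = 2.0627.
τ = 0.0908 × (550/645)⁴ × 2.0627 = 0.0908 × 0.5287 × 2.0627 = 0.0990.
T = exp(−0.0990) = 0.9057.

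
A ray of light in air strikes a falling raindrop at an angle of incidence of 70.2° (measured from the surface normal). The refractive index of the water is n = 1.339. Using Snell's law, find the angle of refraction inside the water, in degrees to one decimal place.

44.6°

Snell: sin θ_r = sin θ_i / n = sin 70.2° / 1.339 = 0.9409 / 1.339 = 0.7027.
θ_r = arcsin(0.7027) = 44.64°.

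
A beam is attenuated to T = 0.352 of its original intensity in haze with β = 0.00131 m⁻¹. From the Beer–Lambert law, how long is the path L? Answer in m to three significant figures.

Beer–Lambert: T = exp(−βL) ⇒ L = −ln(T)/β = −ln(0.352)/0.00131 = 1.0441/0.00131 = 797 m.

797 m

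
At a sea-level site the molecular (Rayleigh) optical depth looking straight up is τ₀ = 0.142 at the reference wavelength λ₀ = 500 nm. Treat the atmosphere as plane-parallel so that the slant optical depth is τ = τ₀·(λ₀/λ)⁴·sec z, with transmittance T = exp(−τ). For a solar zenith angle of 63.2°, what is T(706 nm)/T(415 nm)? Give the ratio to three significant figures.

Airmass: sec 63.2° = 2.2179.
τ(706 nm) = 0.142 × (500/706)⁴ × 2.2179 = 0.142 × 0.2516 × 2.2179 = 0.0792.
τ(415 nm) = 0.142 × (500/415)⁴ × 2.2179 = 0.142 × 2.1071 × 2.2179 = 0.6636.
T(706)/T(415) = exp(τ_B − τ_A) = exp(0.5844) = 1.7939.

1.79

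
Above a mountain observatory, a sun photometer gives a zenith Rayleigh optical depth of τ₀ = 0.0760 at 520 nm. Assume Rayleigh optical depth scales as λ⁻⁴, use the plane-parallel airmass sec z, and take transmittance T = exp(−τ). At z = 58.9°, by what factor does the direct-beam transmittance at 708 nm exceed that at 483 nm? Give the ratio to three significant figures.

1.17

Airmass: sec 58.9° = 1.9360.
τ(708 nm) = 0.0760 × (520/708)⁴ × 1.9360 = 0.0760 × 0.2910 × 1.9360 = 0.0428.
τ(483 nm) = 0.0760 × (520/483)⁴ × 1.9360 = 0.0760 × 1.3435 × 1.9360 = 0.1977.
T(708)/T(483) = exp(τ_B − τ_A) = exp(0.1549) = 1.1675.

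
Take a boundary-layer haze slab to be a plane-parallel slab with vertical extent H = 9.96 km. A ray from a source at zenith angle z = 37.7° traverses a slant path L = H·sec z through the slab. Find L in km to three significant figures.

sec z = 1/cos 37.7° = 1.2639.
L = 9.96 × 1.2639 = 12.588 km.

12.6 km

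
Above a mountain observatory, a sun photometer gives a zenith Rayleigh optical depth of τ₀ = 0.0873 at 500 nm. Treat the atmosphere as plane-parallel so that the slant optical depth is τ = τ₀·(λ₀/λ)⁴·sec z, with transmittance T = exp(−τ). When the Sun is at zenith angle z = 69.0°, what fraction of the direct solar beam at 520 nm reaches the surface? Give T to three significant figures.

sec 69.0° = 2.7904.
τ = 0.0873 × (500/520)⁴ × 2.7904 = 0.0873 × 0.8548 × 2.7904 = 0.2082.
T = exp(−0.2082) = 0.8120.

0.812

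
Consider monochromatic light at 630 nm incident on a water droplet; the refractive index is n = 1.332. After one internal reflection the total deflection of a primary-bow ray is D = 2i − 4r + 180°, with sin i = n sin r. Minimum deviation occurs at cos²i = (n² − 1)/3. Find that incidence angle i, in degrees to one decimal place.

cos²i = (1.332² − 1)/3 = (1.77422 − 1)/3 = 0.25807.
cos i = 0.50801, so i = 59.469°.

59.5°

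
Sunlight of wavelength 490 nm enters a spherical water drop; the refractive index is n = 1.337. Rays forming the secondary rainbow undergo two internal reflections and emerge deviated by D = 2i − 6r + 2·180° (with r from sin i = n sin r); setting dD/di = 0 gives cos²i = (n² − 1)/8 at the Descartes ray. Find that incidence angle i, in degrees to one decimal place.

71.7°

cos²i = (1.337² − 1)/8 = (1.78757 − 1)/8 = 0.09845.
cos i = 0.31376, so i = 71.714°.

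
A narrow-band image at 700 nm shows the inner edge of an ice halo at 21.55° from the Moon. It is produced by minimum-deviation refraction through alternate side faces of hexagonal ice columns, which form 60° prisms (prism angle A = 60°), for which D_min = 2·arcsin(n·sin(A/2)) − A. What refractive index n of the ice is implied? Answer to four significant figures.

Rearranging: n = sin((D_min + A)/2) / sin(A/2).
(D_min + A)/2 = (21.55° + 60°)/2 = 40.775°.
n = sin 40.775° / sin 30° = 0.6531 / 0.5000 = 1.3062.

1.306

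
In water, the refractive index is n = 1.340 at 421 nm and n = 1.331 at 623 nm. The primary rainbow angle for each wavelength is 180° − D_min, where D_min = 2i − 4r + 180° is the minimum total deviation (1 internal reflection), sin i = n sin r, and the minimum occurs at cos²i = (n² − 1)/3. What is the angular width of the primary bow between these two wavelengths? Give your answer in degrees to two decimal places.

1.30°

At 421 nm (n = 1.340): cos²i = 0.26520 → i = 59.004°, r = 39.770°, D_min = 138.929°, rainbow angle = 41.071°.
At 623 nm (n = 1.331): cos²i = 0.25719 → i = 59.527°, r = 40.356°, D_min = 137.630°, rainbow angle = 42.370°.
Angular width = |41.071° − 42.370°| = 1.299°.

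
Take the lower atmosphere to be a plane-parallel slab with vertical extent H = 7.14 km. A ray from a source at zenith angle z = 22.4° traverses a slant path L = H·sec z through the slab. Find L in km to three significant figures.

sec z = 1/cos 22.4° = 1.0816.
L = 7.14 × 1.0816 = 7.723 km.

7.72 km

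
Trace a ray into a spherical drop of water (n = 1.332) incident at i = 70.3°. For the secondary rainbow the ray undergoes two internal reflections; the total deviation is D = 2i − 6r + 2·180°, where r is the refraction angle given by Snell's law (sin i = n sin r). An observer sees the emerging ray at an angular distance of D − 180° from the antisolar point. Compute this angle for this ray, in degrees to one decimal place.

50.7°

sin r = sin 70.3° / 1.332 = 0.9415/1.332 = 0.7068; r = 44.98°.
D = 2·70.3° − 6·44.98° + 2·180° = 140.60° − 269.86° + 360° = 230.74°.
Angle from antisolar point = D − 180° = 50.74°.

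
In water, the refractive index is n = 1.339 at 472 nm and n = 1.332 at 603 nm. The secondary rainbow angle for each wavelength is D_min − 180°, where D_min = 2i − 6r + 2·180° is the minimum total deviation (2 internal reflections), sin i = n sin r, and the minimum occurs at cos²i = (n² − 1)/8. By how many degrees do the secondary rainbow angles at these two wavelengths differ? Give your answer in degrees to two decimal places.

1.82°

At 472 nm (n = 1.339): cos²i = 0.09912 → i = 71.650°, r = 45.141°, D_min = 232.451°, rainbow angle = 52.451°.
At 603 nm (n = 1.332): cos²i = 0.09678 → i = 71.875°, r = 45.520°, D_min = 230.628°, rainbow angle = 50.628°.
Angular width = |52.451° − 50.628°| = 1.823°.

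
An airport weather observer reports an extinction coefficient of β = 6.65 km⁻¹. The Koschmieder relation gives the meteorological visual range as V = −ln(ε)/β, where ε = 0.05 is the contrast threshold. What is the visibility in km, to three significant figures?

V = −ln(0.05) / 6.65 = 2.996 / 6.65 = 0.4505 km.

0.450 km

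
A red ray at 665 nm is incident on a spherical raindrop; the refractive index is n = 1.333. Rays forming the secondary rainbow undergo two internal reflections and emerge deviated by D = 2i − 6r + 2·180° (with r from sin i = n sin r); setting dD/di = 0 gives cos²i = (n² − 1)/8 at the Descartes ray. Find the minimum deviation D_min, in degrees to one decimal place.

cos²i = (1.77689 − 1)/8 = 0.09711; i = arccos(0.31163) = 71.843°.
sin r = sin 71.843°/1.333 = 0.71283; r = 45.466°.
D_min = 2·71.843° − 6·45.466° + 360° = 230.891°.

230.9°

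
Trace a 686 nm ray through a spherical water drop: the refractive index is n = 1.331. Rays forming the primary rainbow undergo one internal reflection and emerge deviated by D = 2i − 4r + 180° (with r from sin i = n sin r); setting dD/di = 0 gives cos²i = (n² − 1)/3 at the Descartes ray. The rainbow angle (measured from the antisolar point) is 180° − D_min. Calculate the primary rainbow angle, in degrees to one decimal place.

cos²i = (1.77156 − 1)/3 = 0.25719; i = arccos(0.50714) = 59.527°.
sin r = sin 59.527°/1.331 = 0.64753; r = 40.356°.
D_min = 2·59.527° − 4·40.356° + 180° = 137.630°.
Rainbow angle = 180° − D_min = 42.370°.

42.4°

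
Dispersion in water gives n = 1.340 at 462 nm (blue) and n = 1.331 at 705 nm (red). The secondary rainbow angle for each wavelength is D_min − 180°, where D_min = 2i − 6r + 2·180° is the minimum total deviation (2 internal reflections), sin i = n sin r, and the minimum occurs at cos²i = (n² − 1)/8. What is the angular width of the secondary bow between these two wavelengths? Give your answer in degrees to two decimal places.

2.34°

At 462 nm (n = 1.340): cos²i = 0.09945 → i = 71.618°, r = 45.088°, D_min = 232.709°, rainbow angle = 52.709°.
At 705 nm (n = 1.331): cos²i = 0.09645 → i = 71.907°, r = 45.575°, D_min = 230.365°, rainbow angle = 50.365°.
Angular width = |52.709° − 50.365°| = 2.344°.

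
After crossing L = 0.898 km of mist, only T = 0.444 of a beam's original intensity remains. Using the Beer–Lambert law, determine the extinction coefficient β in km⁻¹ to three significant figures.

0.904 km⁻¹

Beer–Lambert: T = exp(−βL) ⇒ β = −ln(T)/L = −ln(0.444)/0.898 = 0.8119/0.898 = 0.9042 km⁻¹.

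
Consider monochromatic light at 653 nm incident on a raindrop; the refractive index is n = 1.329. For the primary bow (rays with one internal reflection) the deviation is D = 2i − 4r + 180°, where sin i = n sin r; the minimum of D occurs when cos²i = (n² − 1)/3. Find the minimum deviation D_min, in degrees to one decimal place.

cos²i = (1.76624 − 1)/3 = 0.25541; i = arccos(0.50538) = 59.643°.
sin r = sin 59.643°/1.329 = 0.64928; r = 40.487°.
D_min = 2·59.643° − 4·40.487° + 180° = 137.337°.

137.3°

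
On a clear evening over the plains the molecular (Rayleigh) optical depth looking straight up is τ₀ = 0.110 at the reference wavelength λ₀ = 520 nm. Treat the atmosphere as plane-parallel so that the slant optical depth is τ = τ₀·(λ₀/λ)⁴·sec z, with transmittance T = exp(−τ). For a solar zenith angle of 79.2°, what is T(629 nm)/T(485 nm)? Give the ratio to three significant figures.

Airmass: sec 79.2° = 5.3367.
τ(629 nm) = 0.110 × (520/629)⁴ × 5.3367 = 0.110 × 0.4671 × 5.3367 = 0.2742.
τ(485 nm) = 0.110 × (520/485)⁴ × 5.3367 = 0.110 × 1.3214 × 5.3367 = 0.7757.
T(629)/T(485) = exp(τ_B − τ_A) = exp(0.5015) = 1.6512.

1.65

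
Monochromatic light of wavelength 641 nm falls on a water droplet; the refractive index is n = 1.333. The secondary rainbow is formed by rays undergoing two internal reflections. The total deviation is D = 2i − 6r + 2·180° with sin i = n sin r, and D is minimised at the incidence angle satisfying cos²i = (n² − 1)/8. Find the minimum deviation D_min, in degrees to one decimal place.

cos²i = (1.77689 − 1)/8 = 0.09711; i = arccos(0.31163) = 71.843°.
sin r = sin 71.843°/1.333 = 0.71283; r = 45.466°.
D_min = 2·71.843° − 6·45.466° + 360° = 230.891°.

230.9°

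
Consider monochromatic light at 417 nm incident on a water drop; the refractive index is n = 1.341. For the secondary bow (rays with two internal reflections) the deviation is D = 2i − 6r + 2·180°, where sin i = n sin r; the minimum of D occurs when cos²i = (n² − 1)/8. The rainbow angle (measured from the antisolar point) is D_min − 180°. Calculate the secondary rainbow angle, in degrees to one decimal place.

53.0°

cos²i = (1.79828 − 1)/8 = 0.09979; i = arccos(0.31589) = 71.586°.
sin r = sin 71.586°/1.341 = 0.70753; r = 45.034°.
D_min = 2·71.586° − 6·45.034° + 360° = 232.966°.
Rainbow angle = D_min − 180° = 52.966°.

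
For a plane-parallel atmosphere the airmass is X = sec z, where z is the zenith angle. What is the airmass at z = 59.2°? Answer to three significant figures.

1.95

X = sec z = 1/cos 59.2° = 1/0.5120 = 1.9530.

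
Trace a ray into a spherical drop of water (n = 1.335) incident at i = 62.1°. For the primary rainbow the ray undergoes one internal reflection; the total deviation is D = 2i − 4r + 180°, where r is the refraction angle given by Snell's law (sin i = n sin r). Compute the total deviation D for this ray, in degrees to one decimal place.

sin r = sin 62.1° / 1.335 = 0.8838/1.335 = 0.6620; r = 41.45°.
D = 2·62.1° − 4·41.45° + 180° = 124.20° − 165.81° + 180° = 138.39°.

138.4°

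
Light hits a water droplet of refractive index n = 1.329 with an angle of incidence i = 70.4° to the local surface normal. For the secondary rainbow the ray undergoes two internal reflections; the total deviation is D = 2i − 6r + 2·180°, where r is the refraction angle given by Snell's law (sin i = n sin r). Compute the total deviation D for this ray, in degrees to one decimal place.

sin r = sin 70.4° / 1.329 = 0.9421/1.329 = 0.7088; r = 45.14°.
D = 2·70.4° − 6·45.14° + 2·180° = 140.80° − 270.85° + 360° = 229.95°.

230.0°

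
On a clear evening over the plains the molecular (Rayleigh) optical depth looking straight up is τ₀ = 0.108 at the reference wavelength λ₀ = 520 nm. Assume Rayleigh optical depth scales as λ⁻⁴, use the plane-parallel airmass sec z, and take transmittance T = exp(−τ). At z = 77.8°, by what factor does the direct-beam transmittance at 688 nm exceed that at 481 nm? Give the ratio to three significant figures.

1.70

Airmass: sec 77.8° = 4.7321.
τ(688 nm) = 0.108 × (520/688)⁴ × 4.7321 = 0.108 × 0.3263 × 4.7321 = 0.1668.
τ(481 nm) = 0.108 × (520/481)⁴ × 4.7321 = 0.108 × 1.3659 × 4.7321 = 0.6981.
T(688)/T(481) = exp(τ_B − τ_A) = exp(0.5313) = 1.7012.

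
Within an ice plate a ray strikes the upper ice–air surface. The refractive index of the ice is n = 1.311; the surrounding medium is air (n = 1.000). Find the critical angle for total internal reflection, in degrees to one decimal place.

sin θ_c = n_air / n = 1.000 / 1.311 = 0.7628.
θ_c = arcsin(0.7628) = 49.71°.

49.7°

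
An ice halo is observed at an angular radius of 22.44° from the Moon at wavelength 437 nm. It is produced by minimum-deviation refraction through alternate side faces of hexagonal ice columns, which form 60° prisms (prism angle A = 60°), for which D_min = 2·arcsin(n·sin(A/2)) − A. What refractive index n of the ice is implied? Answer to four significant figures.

Rearranging: n = sin((D_min + A)/2) / sin(A/2).
(D_min + A)/2 = (22.44° + 60°)/2 = 41.220°.
n = sin 41.220° / sin 30° = 0.6590 / 0.5000 = 1.3179.

1.318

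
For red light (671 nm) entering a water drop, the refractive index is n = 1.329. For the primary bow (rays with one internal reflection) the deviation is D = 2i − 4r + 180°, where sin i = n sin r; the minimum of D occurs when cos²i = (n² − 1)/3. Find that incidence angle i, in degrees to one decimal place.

59.6°

cos²i = (1.329² − 1)/3 = (1.76624 − 1)/3 = 0.25541.
cos i = 0.50538, so i = 59.643°.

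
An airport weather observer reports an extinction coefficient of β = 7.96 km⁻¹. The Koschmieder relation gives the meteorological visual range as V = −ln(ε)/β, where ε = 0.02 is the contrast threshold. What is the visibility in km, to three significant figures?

0.491 km

V = −ln(0.02) / 7.96 = 3.912 / 7.96 = 0.4915 km.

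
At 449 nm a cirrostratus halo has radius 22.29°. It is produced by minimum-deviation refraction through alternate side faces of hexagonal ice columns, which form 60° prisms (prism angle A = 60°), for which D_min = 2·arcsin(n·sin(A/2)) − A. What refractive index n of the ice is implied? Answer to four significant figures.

1.316

Rearranging: n = sin((D_min + A)/2) / sin(A/2).
(D_min + A)/2 = (22.29° + 60°)/2 = 41.145°.
n = sin 41.145° / sin 30° = 0.6580 / 0.5000 = 1.3159.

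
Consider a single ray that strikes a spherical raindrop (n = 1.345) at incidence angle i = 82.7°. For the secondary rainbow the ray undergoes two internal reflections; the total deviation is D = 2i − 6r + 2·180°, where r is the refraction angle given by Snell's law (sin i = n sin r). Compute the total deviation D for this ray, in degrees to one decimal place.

240.3°

sin r = sin 82.7° / 1.345 = 0.9919/1.345 = 0.7375; r = 47.52°.
D = 2·82.7° − 6·47.52° + 2·180° = 165.40° − 285.10° + 360° = 240.30°.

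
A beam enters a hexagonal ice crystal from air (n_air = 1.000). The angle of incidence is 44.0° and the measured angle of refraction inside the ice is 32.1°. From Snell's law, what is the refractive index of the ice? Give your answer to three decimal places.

1.307

n = sin θ_i / sin θ_r = sin 44.0° / sin 32.1° = 0.6947 / 0.5314 = 1.3072.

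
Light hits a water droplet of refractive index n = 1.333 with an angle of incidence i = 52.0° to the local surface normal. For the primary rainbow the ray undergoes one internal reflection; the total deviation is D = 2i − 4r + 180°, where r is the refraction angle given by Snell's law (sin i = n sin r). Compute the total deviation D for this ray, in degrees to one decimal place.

sin r = sin 52.0° / 1.333 = 0.7880/1.333 = 0.5912; r = 36.24°.
D = 2·52.0° − 4·36.24° + 180° = 104.00° − 144.96° + 180° = 139.04°.

139.0°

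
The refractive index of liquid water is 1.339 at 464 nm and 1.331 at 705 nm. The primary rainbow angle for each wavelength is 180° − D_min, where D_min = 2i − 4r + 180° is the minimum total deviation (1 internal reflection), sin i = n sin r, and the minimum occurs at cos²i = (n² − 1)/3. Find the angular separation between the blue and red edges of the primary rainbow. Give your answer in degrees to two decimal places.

At 464 nm (n = 1.339): cos²i = 0.26431 → i = 59.062°, r = 39.834°, D_min = 138.786°, rainbow angle = 41.214°.
At 705 nm (n = 1.331): cos²i = 0.25719 → i = 59.527°, r = 40.356°, D_min = 137.630°, rainbow angle = 42.370°.
Angular width = |41.214° − 42.370°| = 1.156°.

1.16°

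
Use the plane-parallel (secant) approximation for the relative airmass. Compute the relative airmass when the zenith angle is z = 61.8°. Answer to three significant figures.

2.12

X = sec z = 1/cos 61.8° = 1/0.4726 = 2.1162.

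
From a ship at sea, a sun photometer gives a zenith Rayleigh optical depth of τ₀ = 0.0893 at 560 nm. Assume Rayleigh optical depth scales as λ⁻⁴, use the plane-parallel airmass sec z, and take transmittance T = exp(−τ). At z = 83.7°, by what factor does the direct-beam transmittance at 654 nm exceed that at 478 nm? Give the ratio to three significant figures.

Airmass: sec 83.7° = 9.1129.
τ(654 nm) = 0.0893 × (560/654)⁴ × 9.1129 = 0.0893 × 0.5376 × 9.1129 = 0.4375.
τ(478 nm) = 0.0893 × (560/478)⁴ × 9.1129 = 0.0893 × 1.8838 × 9.1129 = 1.5330.
T(654)/T(478) = exp(τ_B − τ_A) = exp(1.0956) = 2.9908.

2.99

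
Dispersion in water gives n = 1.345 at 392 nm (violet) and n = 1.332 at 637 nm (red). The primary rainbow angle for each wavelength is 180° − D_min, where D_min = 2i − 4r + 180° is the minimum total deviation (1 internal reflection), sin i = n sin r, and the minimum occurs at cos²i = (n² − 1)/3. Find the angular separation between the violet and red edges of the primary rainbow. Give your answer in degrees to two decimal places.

1.86°

At 392 nm (n = 1.345): cos²i = 0.26967 → i = 58.715°, r = 39.448°, D_min = 139.635°, rainbow angle = 40.365°.
At 637 nm (n = 1.332): cos²i = 0.25807 → i = 59.469°, r = 40.290°, D_min = 137.776°, rainbow angle = 42.224°.
Angular width = |40.365° − 42.224°| = 1.859°.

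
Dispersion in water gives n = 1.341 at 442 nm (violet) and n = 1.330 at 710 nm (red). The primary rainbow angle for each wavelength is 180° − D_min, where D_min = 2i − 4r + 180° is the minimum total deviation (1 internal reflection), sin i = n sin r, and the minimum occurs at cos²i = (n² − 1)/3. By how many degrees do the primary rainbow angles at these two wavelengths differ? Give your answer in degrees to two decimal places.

1.59°

At 442 nm (n = 1.341): cos²i = 0.26609 → i = 58.946°, r = 39.705°, D_min = 139.071°, rainbow angle = 40.929°.
At 710 nm (n = 1.330): cos²i = 0.25630 → i = 59.585°, r = 40.422°, D_min = 137.484°, rainbow angle = 42.516°.
Angular width = |40.929° − 42.516°| = 1.588°.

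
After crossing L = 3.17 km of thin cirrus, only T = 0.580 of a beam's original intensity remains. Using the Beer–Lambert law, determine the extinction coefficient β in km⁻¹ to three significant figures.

0.172 km⁻¹

Beer–Lambert: T = exp(−βL) ⇒ β = −ln(T)/L = −ln(0.580)/3.17 = 0.5447/3.17 = 0.1718 km⁻¹.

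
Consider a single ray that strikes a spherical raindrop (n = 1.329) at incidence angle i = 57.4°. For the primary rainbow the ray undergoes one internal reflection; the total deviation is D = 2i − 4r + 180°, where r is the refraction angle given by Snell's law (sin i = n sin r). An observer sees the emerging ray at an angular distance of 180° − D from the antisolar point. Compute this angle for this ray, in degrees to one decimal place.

sin r = sin 57.4° / 1.329 = 0.8425/1.329 = 0.6339; r = 39.34°.
D = 2·57.4° − 4·39.34° + 180° = 114.80° − 157.35° + 180° = 137.45°.
Angle from antisolar point = 180° − D = 42.55°.

42.6°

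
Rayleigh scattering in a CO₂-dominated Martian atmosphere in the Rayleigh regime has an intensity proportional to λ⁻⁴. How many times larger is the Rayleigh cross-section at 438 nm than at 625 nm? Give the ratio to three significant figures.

Rayleigh scattering ∝ λ⁻⁴, so the ratio of coefficients is the inverse fourth power of the wavelength ratio.
σ(438)/σ(625) = (625/438)⁴ = (1.4269)⁴ = 4.146.

4.15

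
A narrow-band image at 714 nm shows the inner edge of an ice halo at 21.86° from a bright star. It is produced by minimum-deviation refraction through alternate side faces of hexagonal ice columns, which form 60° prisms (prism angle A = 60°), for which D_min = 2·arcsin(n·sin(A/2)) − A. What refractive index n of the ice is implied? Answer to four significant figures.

1.310

Rearranging: n = sin((D_min + A)/2) / sin(A/2).
(D_min + A)/2 = (21.86° + 60°)/2 = 40.930°.
n = sin 40.930° / sin 30° = 0.6551 / 0.5000 = 1.3103.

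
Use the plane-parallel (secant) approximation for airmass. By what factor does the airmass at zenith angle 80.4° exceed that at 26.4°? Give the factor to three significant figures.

X(80.4°)/X(26.4°) = sec 80.4° / sec 26.4° = cos 26.4° / cos 80.4° = 0.8957/0.1668 = 5.3710.

5.37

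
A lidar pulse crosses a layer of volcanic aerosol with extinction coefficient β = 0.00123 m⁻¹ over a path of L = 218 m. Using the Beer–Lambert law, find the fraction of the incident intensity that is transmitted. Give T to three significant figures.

0.765

τ = β·L = 0.00123 × 218 = 0.2681.
T = exp(−0.2681) = 0.7648.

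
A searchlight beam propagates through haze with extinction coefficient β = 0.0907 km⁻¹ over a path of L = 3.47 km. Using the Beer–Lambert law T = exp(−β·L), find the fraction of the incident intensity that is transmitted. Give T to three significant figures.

0.730

τ = β·L = 0.0907 × 3.47 = 0.3147.
T = exp(−0.3147) = 0.7300.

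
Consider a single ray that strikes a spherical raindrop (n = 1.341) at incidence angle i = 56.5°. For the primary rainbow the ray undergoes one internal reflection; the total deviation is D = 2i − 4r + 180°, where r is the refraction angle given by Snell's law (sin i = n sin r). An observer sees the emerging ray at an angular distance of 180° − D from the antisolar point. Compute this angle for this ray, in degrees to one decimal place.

sin r = sin 56.5° / 1.341 = 0.8339/1.341 = 0.6218; r = 38.45°.
D = 2·56.5° − 4·38.45° + 180° = 113.00° − 153.80° + 180° = 139.20°.
Angle from antisolar point = 180° − D = 40.80°.

40.8°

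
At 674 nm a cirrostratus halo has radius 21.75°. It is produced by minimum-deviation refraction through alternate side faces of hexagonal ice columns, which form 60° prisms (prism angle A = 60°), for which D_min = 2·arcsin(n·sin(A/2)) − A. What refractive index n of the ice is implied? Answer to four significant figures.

Rearranging: n = sin((D_min + A)/2) / sin(A/2).
(D_min + A)/2 = (21.75° + 60°)/2 = 40.875°.
n = sin 40.875° / sin 30° = 0.6544 / 0.5000 = 1.3088.

1.309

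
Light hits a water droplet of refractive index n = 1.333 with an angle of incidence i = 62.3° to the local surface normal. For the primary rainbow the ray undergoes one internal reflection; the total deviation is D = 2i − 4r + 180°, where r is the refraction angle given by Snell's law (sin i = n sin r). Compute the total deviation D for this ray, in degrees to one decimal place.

sin r = sin 62.3° / 1.333 = 0.8854/1.333 = 0.6642; r = 41.62°.
D = 2·62.3° − 4·41.62° + 180° = 124.60° − 166.49° + 180° = 138.11°.

138.1°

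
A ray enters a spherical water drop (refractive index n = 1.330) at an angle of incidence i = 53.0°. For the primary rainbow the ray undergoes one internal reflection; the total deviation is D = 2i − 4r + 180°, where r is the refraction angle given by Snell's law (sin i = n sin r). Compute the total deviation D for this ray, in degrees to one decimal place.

sin r = sin 53.0° / 1.330 = 0.7986/1.330 = 0.6005; r = 36.90°.
D = 2·53.0° − 4·36.90° + 180° = 106.00° − 147.62° + 180° = 138.38°.

138.4°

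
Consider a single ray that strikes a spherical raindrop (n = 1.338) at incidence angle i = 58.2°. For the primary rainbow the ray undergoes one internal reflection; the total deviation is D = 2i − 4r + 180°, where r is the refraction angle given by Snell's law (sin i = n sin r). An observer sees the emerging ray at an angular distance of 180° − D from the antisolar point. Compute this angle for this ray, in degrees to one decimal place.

41.3°

sin r = sin 58.2° / 1.338 = 0.8499/1.338 = 0.6352; r = 39.43°.
D = 2·58.2° − 4·39.43° + 180° = 116.40° − 157.74° + 180° = 138.66°.
Angle from antisolar point = 180° − D = 41.34°.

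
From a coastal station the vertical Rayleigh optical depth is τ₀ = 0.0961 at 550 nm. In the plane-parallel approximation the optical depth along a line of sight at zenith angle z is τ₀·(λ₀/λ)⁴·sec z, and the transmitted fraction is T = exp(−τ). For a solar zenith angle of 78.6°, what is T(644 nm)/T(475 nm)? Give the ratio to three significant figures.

Airmass: sec 78.6° = 5.0593.
τ(644 nm) = 0.0961 × (550/644)⁴ × 5.0593 = 0.0961 × 0.5320 × 5.0593 = 0.2587.
τ(475 nm) = 0.0961 × (550/475)⁴ × 5.0593 = 0.0961 × 1.7975 × 5.0593 = 0.8740.
T(644)/T(475) = exp(τ_B − τ_A) = exp(0.6153) = 1.8502.

1.85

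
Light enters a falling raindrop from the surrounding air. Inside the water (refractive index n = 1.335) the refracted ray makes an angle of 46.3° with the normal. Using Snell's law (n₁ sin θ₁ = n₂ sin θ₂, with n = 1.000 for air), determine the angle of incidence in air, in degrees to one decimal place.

74.8°

Snell: sin θ_i = n · sin θ_r = 1.335 × sin 46.3° = 1.335 × 0.7230 = 0.9652.
θ_i = arcsin(0.9652) = 74.83°.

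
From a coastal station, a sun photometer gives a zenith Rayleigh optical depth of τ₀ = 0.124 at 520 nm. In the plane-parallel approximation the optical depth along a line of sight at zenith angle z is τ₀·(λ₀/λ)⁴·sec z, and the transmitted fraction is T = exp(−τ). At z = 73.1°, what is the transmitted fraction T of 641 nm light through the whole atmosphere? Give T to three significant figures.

sec 73.1° = 3.4399.
τ = 0.124 × (520/641)⁴ × 3.4399 = 0.124 × 0.4331 × 3.4399 = 0.1847.
T = exp(−0.1847) = 0.8313.

0.831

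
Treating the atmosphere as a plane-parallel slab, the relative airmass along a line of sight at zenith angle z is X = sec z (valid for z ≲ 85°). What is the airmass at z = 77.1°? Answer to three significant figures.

4.48

X = sec z = 1/cos 77.1° = 1/0.2233 = 4.4793.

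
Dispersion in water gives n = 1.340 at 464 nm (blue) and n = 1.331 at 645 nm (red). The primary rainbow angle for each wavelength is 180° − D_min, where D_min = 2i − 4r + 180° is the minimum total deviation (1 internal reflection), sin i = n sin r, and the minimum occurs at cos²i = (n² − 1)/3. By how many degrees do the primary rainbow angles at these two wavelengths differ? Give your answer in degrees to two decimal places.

1.30°

At 464 nm (n = 1.340): cos²i = 0.26520 → i = 59.004°, r = 39.770°, D_min = 138.929°, rainbow angle = 41.071°.
At 645 nm (n = 1.331): cos²i = 0.25719 → i = 59.527°, r = 40.356°, D_min = 137.630°, rainbow angle = 42.370°.
Angular width = |41.071° − 42.370°| = 1.299°.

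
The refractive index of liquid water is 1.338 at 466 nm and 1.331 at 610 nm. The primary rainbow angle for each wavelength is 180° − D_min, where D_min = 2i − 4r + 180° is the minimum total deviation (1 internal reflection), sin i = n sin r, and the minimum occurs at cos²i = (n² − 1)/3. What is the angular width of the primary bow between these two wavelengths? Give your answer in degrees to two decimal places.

1.01°

At 466 nm (n = 1.338): cos²i = 0.26341 → i = 59.120°, r = 39.899°, D_min = 138.643°, rainbow angle = 41.357°.
At 610 nm (n = 1.331): cos²i = 0.25719 → i = 59.527°, r = 40.356°, D_min = 137.630°, rainbow angle = 42.370°.
Angular width = |41.357° − 42.370°| = 1.013°.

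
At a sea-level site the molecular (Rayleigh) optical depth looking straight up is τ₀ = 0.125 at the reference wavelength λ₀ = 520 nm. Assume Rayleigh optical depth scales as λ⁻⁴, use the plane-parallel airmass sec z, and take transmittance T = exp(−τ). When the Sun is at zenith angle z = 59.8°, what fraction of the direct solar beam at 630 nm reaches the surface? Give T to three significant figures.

0.891

sec 59.8° = 1.9880.
τ = 0.125 × (520/630)⁴ × 1.9880 = 0.125 × 0.4641 × 1.9880 = 0.1153.
T = exp(−0.1153) = 0.8911.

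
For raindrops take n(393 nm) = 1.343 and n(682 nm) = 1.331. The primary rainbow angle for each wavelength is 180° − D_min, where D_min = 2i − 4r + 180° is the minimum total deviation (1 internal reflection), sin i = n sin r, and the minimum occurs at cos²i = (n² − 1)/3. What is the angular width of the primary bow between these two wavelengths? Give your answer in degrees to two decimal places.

1.72°

At 393 nm (n = 1.343): cos²i = 0.26788 → i = 58.830°, r = 39.577°, D_min = 139.354°, rainbow angle = 40.646°.
At 682 nm (n = 1.331): cos²i = 0.25719 → i = 59.527°, r = 40.356°, D_min = 137.630°, rainbow angle = 42.370°.
Angular width = |40.646° − 42.370°| = 1.724°.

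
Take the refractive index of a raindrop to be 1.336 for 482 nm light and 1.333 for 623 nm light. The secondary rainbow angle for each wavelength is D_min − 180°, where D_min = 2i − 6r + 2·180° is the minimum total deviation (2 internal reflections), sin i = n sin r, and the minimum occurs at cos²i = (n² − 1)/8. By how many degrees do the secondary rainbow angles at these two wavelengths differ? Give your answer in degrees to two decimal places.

At 482 nm (n = 1.336): cos²i = 0.09811 → i = 71.746°, r = 45.303°, D_min = 231.674°, rainbow angle = 51.674°.
At 623 nm (n = 1.333): cos²i = 0.09711 → i = 71.843°, r = 45.466°, D_min = 230.891°, rainbow angle = 50.891°.
Angular width = |51.674° − 50.891°| = 0.783°.

0.78°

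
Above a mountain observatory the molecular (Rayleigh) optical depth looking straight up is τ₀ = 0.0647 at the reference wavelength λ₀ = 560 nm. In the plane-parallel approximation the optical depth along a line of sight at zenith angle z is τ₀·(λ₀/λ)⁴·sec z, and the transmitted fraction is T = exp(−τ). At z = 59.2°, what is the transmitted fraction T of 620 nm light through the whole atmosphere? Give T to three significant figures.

0.919

sec 59.2° = 1.9530.
τ = 0.0647 × (560/620)⁴ × 1.9530 = 0.0647 × 0.6656 × 1.9530 = 0.0841.
T = exp(−0.0841) = 0.9193.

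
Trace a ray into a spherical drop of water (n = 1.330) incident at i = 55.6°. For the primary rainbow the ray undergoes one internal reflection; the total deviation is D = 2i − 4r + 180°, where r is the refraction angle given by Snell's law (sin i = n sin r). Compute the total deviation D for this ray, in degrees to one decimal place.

sin r = sin 55.6° / 1.330 = 0.8251/1.330 = 0.6204; r = 38.34°.
D = 2·55.6° − 4·38.34° + 180° = 111.20° − 153.38° + 180° = 137.82°.

137.8°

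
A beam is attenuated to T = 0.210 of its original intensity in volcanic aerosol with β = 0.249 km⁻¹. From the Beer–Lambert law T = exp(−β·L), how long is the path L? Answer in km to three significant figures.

Beer–Lambert: T = exp(−βL) ⇒ L = −ln(T)/β = −ln(0.210)/0.249 = 1.5606/0.249 = 6.268 km.

6.27 km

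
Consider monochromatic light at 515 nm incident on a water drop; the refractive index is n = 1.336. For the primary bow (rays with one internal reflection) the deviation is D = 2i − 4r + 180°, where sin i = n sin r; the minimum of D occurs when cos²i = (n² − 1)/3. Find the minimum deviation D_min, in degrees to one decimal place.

cos²i = (1.78490 − 1)/3 = 0.26163; i = arccos(0.51150) = 59.236°.
sin r = sin 59.236°/1.336 = 0.64318; r = 40.029°.
D_min = 2·59.236° − 4·40.029° + 180° = 138.356°.

138.4°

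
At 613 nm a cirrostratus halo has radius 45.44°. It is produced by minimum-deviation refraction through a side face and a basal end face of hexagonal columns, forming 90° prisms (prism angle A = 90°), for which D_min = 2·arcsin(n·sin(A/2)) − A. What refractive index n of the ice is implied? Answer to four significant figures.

Rearranging: n = sin((D_min + A)/2) / sin(A/2).
(D_min + A)/2 = (45.44° + 90°)/2 = 67.720°.
n = sin 67.720° / sin 45° = 0.9253 / 0.7071 = 1.3086.

1.309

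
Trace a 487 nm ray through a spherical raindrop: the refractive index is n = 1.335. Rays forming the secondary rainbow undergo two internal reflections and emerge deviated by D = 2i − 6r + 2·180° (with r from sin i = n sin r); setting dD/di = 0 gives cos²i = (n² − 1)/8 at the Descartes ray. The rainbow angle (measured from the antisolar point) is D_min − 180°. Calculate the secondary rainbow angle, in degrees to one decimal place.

cos²i = (1.78222 − 1)/8 = 0.09778; i = arccos(0.31269) = 71.778°.
sin r = sin 71.778°/1.335 = 0.71150; r = 45.357°.
D_min = 2·71.778° − 6·45.357° + 360° = 231.414°.
Rainbow angle = D_min − 180° = 51.414°.

51.4°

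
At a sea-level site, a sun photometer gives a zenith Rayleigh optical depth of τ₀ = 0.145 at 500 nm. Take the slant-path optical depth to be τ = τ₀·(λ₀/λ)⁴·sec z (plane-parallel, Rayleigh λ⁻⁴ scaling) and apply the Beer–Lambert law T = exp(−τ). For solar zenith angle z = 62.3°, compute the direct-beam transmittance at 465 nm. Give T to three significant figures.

sec 62.3° = 2.1513.
τ = 0.145 × (500/465)⁴ × 2.1513 = 0.145 × 1.3368 × 2.1513 = 0.4170.
T = exp(−0.4170) = 0.6590.

0.659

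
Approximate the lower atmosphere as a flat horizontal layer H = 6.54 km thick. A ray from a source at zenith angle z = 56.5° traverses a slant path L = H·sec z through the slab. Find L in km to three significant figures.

sec z = 1/cos 56.5° = 1.8118.
L = 6.54 × 1.8118 = 11.849 km.

11.8 km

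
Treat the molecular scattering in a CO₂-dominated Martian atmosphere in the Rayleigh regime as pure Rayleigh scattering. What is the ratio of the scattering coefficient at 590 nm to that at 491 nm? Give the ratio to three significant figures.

Rayleigh scattering ∝ λ⁻⁴, so the ratio of coefficients is the inverse fourth power of the wavelength ratio.
σ(590)/σ(491) = (491/590)⁴ = (0.8322)⁴ = 0.4796.

0.480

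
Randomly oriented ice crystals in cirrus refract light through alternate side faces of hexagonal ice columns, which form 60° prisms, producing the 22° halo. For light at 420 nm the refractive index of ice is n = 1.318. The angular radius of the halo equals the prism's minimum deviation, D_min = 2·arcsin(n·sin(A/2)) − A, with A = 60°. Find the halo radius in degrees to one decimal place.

22.4°

n·sin(A/2) = 1.318 × sin 30° = 1.318 × 0.5000 = 0.6590.
D_min = 2·arcsin(0.6590) − 60° = 2 × 41.224° − 60° = 22.447°.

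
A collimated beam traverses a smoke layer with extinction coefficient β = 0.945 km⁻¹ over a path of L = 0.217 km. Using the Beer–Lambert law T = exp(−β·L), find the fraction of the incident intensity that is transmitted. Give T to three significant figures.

0.815

τ = β·L = 0.945 × 0.217 = 0.2051.
T = exp(−0.2051) = 0.8146.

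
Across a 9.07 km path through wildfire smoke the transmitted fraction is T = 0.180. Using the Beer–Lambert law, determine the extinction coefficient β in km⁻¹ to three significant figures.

Beer–Lambert: T = exp(−βL) ⇒ β = −ln(T)/L = −ln(0.180)/9.07 = 1.7148/9.07 = 0.1891 km⁻¹.

0.189 km⁻¹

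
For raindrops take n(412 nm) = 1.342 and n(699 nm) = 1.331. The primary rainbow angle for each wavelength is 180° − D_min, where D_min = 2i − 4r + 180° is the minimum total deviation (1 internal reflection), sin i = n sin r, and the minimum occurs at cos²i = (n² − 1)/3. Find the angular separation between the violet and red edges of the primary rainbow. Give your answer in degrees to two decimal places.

At 412 nm (n = 1.342): cos²i = 0.26699 → i = 58.888°, r = 39.641°, D_min = 139.213°, rainbow angle = 40.787°.
At 699 nm (n = 1.331): cos²i = 0.25719 → i = 59.527°, r = 40.356°, D_min = 137.630°, rainbow angle = 42.370°.
Angular width = |40.787° − 42.370°| = 1.583°.

1.58°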